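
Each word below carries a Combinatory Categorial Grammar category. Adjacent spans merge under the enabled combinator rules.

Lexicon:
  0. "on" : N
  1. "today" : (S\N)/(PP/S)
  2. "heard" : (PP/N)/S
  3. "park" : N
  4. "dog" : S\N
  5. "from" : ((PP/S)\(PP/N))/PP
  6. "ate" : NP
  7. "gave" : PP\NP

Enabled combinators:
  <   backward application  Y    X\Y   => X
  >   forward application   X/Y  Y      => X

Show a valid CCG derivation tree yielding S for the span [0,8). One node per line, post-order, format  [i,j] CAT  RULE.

[0,8] S   <
  [0,1] "on" : N
  [1,8] S\N   >
    [1,2] "today" : (S\N)/(PP/S)
    [2,8] PP/S   <
      [2,5] PP/N   >
        [2,3] "heard" : (PP/N)/S
        [3,5] S   <
          [3,4] "park" : N
          [4,5] "dog" : S\N
      [5,8] (PP/S)\(PP/N)   >
        [5,6] "from" : ((PP/S)\(PP/N))/PP
        [6,8] PP   <
          [6,7] "ate" : NP
          [7,8] "gave" : PP\NP

[0,1] N  lex  "on"
[1,2] (S\N)/(PP/S)  lex  "today"
[2,3] (PP/N)/S  lex  "heard"
[3,4] N  lex  "park"
[4,5] S\N  lex  "dog"
[3,5] S  <  k=4
[2,5] PP/N  >  k=3
[5,6] ((PP/S)\(PP/N))/PP  lex  "from"
[6,7] NP  lex  "ate"
[7,8] PP\NP  lex  "gave"
[6,8] PP  <  k=7
[5,8] (PP/S)\(PP/N)  >  k=6
[2,8] PP/S  <  k=5
[1,8] S\N  >  k=2
[0,8] S  <  k=1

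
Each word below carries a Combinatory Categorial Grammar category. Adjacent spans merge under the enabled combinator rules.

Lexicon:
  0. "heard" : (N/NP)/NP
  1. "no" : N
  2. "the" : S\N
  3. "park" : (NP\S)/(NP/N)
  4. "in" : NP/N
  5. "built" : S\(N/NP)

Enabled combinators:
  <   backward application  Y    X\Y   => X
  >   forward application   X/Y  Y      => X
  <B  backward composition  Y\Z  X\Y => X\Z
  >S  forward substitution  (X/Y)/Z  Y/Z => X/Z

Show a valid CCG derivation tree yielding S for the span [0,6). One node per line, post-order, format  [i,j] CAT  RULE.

[0,6] S   <
  [0,5] N/NP   >
    [0,1] "heard" : (N/NP)/NP
    [1,5] NP   <
      [1,2] "no" : N
      [2,5] NP\N   <B
        [2,3] "the" : S\N
        [3,5] NP\S   >
          [3,4] "park" : (NP\S)/(NP/N)
          [4,5] "in" : NP/N
  [5,6] "built" : S\(N/NP)

[0,1] (N/NP)/NP  lex  "heard"
[1,2] N  lex  "no"
[2,3] S\N  lex  "the"
[3,4] (NP\S)/(NP/N)  lex  "park"
[4,5] NP/N  lex  "in"
[3,5] NP\S  >  k=4
[2,5] NP\N  <B  k=3
[1,5] NP  <  k=2
[0,5] N/NP  >  k=1
[5,6] S\(N/NP)  lex  "built"
[0,6] S  <  k=5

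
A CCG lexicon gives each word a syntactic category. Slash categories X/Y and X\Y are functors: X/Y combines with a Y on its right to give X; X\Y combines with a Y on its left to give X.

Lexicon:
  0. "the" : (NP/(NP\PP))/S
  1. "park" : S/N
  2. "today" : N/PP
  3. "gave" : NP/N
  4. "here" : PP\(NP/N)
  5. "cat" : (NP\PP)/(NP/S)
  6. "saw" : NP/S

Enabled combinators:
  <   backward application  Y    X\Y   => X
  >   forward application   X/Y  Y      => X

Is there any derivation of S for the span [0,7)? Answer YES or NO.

NO

(NP/(NP\PP))/S S/N N/PP NP/N PP\(NP/N) (NP\PP)/(NP/S) NP/S
CKY chart[0,7] = {NP}; S ∉ chart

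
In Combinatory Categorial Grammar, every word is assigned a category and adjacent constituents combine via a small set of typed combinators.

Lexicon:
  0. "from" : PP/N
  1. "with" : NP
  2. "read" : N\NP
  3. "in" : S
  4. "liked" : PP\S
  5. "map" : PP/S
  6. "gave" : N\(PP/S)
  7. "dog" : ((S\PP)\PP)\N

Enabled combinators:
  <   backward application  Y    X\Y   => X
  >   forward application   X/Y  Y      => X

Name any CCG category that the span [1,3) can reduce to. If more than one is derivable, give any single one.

N

[0,8] S   <
  [0,3] PP   >
    [0,1] "from" : PP/N
    [1,3] N   <
      [1,2] "with" : NP
      [2,3] "read" : N\NP
  [3,8] S\PP   <
    [3,5] PP   <
      [3,4] "in" : S
      [4,5] "liked" : PP\S
    [5,8] (S\PP)\PP   <
      [5,7] N   <
        [5,6] "map" : PP/S
        [6,7] "gave" : N\(PP/S)
      [7,8] "dog" : ((S\PP)\PP)\N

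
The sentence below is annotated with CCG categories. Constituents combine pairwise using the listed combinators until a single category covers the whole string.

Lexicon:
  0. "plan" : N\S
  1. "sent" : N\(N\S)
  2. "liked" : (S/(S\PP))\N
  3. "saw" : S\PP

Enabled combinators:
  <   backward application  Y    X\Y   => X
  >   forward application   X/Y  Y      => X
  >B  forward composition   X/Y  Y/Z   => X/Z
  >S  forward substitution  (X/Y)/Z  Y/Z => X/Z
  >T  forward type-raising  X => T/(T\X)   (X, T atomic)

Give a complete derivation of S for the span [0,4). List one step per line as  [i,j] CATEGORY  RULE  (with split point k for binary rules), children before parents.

[0,4] S   >
  [0,3] S/(S\PP)   <
    [0,2] N   <
      [0,1] "plan" : N\S
      [1,2] "sent" : N\(N\S)
    [2,3] "liked" : (S/(S\PP))\N
  [3,4] "saw" : S\PP

[0,1] N\S  lex  "plan"
[1,2] N\(N\S)  lex  "sent"
[0,2] N  <  k=1
[2,3] (S/(S\PP))\N  lex  "liked"
[0,3] S/(S\PP)  <  k=2
[3,4] S\PP  lex  "saw"
[0,4] S  >  k=3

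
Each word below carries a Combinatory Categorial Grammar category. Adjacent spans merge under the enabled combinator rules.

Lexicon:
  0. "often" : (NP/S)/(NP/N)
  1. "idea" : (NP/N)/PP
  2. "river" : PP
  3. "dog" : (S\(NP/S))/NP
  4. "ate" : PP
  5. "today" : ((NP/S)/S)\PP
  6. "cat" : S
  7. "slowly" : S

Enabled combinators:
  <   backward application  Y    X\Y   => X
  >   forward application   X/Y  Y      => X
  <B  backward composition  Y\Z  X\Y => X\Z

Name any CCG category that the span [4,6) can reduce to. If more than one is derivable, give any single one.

[0,8] S   <
  [0,3] NP/S   >
    [0,1] "often" : (NP/S)/(NP/N)
    [1,3] NP/N   >
      [1,2] "idea" : (NP/N)/PP
      [2,3] "river" : PP
  [3,8] S\(NP/S)   >
    [3,4] "dog" : (S\(NP/S))/NP
    [4,8] NP   >
      [4,7] NP/S   >
        [4,6] (NP/S)/S   <
          [4,5] "ate" : PP
          [5,6] "today" : ((NP/S)/S)\PP
        [6,7] "cat" : S
      [7,8] "slowly" : S

(NP/S)/S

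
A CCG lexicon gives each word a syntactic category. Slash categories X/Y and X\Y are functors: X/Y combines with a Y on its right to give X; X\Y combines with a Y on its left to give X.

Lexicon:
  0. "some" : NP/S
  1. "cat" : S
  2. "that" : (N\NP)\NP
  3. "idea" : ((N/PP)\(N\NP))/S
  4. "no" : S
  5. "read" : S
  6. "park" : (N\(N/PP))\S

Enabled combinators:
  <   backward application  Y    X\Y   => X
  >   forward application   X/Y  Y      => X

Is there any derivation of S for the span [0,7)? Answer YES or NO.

NP/S S (N\NP)\NP ((N/PP)\(N\NP))/S S S (N\(N/PP))\S
CKY chart[0,7] = {N}; S ∉ chart

NO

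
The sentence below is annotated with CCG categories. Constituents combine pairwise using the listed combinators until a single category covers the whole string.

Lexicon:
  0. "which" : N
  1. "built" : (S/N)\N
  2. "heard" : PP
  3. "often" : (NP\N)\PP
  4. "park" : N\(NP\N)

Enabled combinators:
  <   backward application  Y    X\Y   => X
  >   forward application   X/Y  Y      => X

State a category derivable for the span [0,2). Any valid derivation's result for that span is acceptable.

[0,5] S   >
  [0,2] S/N   <
    [0,1] "which" : N
    [1,2] "built" : (S/N)\N
  [2,5] N   <
    [2,4] NP\N   <
      [2,3] "heard" : PP
      [3,4] "often" : (NP\N)\PP
    [4,5] "park" : N\(NP\N)

S/N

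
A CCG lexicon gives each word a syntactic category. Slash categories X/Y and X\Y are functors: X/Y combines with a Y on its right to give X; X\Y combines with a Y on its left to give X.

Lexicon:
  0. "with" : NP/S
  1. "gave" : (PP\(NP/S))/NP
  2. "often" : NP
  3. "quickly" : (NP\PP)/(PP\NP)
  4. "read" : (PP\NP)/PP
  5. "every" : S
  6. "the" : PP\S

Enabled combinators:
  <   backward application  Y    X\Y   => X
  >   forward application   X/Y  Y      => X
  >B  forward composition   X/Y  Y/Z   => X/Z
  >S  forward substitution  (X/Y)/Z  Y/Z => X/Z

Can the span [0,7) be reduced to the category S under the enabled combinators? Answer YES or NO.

NP/S (PP\(NP/S))/NP NP (NP\PP)/(PP\NP) (PP\NP)/PP S PP\S
CKY chart[0,7] = {NP}; S ∉ chart

NO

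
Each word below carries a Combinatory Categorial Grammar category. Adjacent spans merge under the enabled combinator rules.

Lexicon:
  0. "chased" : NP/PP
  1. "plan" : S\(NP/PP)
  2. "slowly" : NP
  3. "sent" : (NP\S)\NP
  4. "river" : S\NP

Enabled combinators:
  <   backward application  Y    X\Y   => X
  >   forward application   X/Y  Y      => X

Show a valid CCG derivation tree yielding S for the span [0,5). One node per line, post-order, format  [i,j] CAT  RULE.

[0,1] NP/PP  lex  "chased"
[1,2] S\(NP/PP)  lex  "plan"
[0,2] S  <  k=1
[2,3] NP  lex  "slowly"
[3,4] (NP\S)\NP  lex  "sent"
[2,4] NP\S  <  k=3
[0,4] NP  <  k=2
[4,5] S\NP  lex  "river"
[0,5] S  <  k=4

[0,5] S   <
  [0,4] NP   <
    [0,2] S   <
      [0,1] "chased" : NP/PP
      [1,2] "plan" : S\(NP/PP)
    [2,4] NP\S   <
      [2,3] "slowly" : NP
      [3,4] "sent" : (NP\S)\NP
  [4,5] "river" : S\NP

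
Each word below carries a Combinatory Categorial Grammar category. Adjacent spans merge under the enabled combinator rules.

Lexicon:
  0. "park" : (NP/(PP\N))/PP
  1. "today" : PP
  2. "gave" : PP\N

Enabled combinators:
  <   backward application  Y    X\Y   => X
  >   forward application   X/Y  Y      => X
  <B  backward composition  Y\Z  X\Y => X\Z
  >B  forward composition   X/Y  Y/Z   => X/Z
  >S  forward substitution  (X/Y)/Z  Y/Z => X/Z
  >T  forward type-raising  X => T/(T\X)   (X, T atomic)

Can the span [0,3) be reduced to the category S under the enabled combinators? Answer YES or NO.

NO

(NP/(PP\N))/PP PP PP\N
CKY chart[0,3] = {N/(N\NP), NP, NP/(NP\NP), PP/(PP\NP), S/(S\NP)}; S ∉ chart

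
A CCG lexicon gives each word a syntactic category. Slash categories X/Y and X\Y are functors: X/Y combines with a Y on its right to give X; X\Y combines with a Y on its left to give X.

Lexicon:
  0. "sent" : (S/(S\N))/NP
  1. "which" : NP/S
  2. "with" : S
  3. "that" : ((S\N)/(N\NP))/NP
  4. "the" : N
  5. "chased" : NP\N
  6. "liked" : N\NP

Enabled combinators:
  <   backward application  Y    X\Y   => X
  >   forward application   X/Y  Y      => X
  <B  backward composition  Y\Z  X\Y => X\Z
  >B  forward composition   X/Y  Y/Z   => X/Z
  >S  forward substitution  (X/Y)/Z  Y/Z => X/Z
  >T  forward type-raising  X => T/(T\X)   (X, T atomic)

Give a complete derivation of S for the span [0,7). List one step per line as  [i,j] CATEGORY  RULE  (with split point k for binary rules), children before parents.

[0,7] S   >
  [0,3] S/(S\N)   >
    [0,1] "sent" : (S/(S\N))/NP
    [1,3] NP   >
      [1,2] "which" : NP/S
      [2,3] "with" : S
  [3,7] S\N   >
    [3,6] (S\N)/(N\NP)   >
      [3,4] "that" : ((S\N)/(N\NP))/NP
      [4,6] NP   >
        [4,5] NP/(NP\N)   >T
          [4,5] "the" : N
        [5,6] "chased" : NP\N
    [6,7] "liked" : N\NP

[0,1] (S/(S\N))/NP  lex  "sent"
[1,2] NP/S  lex  "which"
[2,3] S  lex  "with"
[1,3] NP  >  k=2
[0,3] S/(S\N)  >  k=1
[3,4] ((S\N)/(N\NP))/NP  lex  "that"
[4,5] N  lex  "the"
[4,5] NP/(NP\N)  >T
[5,6] NP\N  lex  "chased"
[4,6] NP  >  k=5
[3,6] (S\N)/(N\NP)  >  k=4
[6,7] N\NP  lex  "liked"
[3,7] S\N  >  k=6
[0,7] S  >  k=3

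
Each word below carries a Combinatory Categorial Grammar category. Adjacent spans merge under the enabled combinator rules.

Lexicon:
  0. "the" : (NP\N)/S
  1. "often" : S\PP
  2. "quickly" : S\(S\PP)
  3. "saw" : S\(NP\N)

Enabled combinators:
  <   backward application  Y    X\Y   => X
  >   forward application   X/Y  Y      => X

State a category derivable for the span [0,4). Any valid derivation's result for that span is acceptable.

[0,4] S   <
  [0,3] NP\N   >
    [0,1] "the" : (NP\N)/S
    [1,3] S   <
      [1,2] "often" : S\PP
      [2,3] "quickly" : S\(S\PP)
  [3,4] "saw" : S\(NP\N)

S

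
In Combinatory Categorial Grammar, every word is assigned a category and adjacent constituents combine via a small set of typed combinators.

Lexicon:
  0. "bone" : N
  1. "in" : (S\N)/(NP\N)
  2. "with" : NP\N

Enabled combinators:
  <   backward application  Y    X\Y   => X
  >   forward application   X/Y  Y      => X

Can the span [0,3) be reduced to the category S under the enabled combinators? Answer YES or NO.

YES

[0,3] S   <
  [0,1] "bone" : N
  [1,3] S\N   >
    [1,2] "in" : (S\N)/(NP\N)
    [2,3] "with" : NP\N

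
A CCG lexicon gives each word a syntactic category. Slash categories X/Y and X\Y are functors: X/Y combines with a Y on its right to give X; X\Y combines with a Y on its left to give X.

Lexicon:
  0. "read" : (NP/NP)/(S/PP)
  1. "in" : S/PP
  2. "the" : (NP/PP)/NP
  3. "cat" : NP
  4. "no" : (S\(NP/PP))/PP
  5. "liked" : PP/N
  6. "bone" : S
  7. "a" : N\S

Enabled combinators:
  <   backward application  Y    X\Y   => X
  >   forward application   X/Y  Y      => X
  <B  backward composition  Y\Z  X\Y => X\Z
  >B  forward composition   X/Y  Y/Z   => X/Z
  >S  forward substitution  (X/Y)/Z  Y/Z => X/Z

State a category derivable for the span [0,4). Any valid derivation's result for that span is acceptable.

NP/PP

[0,8] S   <
  [0,4] NP/PP   >B
    [0,2] NP/NP   >
      [0,1] "read" : (NP/NP)/(S/PP)
      [1,2] "in" : S/PP
    [2,4] NP/PP   >
      [2,3] "the" : (NP/PP)/NP
      [3,4] "cat" : NP
  [4,8] S\(NP/PP)   >
    [4,5] "no" : (S\(NP/PP))/PP
    [5,8] PP   >
      [5,6] "liked" : PP/N
      [6,8] N   <
        [6,7] "bone" : S
        [7,8] "a" : N\S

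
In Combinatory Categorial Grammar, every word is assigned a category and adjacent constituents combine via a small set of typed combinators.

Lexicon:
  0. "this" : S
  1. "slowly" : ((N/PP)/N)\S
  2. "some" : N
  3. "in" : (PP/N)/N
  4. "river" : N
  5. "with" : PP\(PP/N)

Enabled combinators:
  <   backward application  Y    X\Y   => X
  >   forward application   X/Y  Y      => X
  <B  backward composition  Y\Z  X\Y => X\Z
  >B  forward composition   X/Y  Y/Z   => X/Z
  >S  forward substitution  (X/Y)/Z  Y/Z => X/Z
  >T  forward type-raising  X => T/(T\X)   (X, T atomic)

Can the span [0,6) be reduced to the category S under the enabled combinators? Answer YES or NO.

NO

S ((N/PP)/N)\S N (PP/N)/N N PP\(PP/N)
CKY chart[0,6] = {N, N/(N\N), N/(PP\PP), NP/(NP\N), PP/(PP\N), S/(S\N)}; S ∉ chart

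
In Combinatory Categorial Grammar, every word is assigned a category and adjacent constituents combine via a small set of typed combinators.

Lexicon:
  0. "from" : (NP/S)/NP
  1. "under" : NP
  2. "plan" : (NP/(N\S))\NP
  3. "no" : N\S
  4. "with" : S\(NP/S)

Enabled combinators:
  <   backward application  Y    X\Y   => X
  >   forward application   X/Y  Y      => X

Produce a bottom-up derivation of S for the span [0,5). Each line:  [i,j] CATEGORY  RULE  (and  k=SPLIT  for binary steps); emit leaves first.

[0,1] (NP/S)/NP  lex  "from"
[1,2] NP  lex  "under"
[2,3] (NP/(N\S))\NP  lex  "plan"
[1,3] NP/(N\S)  <  k=2
[3,4] N\S  lex  "no"
[1,4] NP  >  k=3
[0,4] NP/S  >  k=1
[4,5] S\(NP/S)  lex  "with"
[0,5] S  <  k=4

[0,5] S   <
  [0,4] NP/S   >
    [0,1] "from" : (NP/S)/NP
    [1,4] NP   >
      [1,3] NP/(N\S)   <
        [1,2] "under" : NP
        [2,3] "plan" : (NP/(N\S))\NP
      [3,4] "no" : N\S
  [4,5] "with" : S\(NP/S)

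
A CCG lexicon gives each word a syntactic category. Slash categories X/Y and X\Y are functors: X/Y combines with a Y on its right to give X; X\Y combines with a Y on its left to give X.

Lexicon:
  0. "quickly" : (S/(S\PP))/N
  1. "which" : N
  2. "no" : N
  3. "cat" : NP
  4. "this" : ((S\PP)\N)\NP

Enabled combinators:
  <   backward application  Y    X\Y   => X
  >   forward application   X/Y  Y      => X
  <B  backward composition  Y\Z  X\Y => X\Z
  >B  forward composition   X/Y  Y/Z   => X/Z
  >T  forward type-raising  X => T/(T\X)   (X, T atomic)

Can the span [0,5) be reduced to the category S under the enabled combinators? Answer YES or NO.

[0,5] S   >
  [0,2] S/(S\PP)   >
    [0,1] "quickly" : (S/(S\PP))/N
    [1,2] "which" : N
  [2,5] S\PP   <
    [2,3] "no" : N
    [3,5] (S\PP)\N   <
      [3,4] "cat" : NP
      [4,5] "this" : ((S\PP)\N)\NP

YES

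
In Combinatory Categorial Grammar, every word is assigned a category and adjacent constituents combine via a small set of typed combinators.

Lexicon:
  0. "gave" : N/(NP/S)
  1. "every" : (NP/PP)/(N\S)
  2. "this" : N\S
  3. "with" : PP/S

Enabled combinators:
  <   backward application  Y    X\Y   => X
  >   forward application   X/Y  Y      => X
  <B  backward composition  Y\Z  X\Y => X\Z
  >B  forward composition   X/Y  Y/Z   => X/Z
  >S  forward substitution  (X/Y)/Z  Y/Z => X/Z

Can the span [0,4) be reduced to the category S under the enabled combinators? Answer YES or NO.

N/(NP/S) (NP/PP)/(N\S) N\S PP/S
CKY chart[0,4] = {N}; S ∉ chart

NO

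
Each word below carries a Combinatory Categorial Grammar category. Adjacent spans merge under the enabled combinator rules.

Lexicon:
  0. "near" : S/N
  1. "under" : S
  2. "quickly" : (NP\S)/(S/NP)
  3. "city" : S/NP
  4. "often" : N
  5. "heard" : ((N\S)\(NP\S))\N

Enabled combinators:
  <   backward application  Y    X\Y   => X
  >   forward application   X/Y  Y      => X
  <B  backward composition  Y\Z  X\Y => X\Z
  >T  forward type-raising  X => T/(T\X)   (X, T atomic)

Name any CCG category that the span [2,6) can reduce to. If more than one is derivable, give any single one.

[0,6] S   >
  [0,1] "near" : S/N
  [1,6] N   <
    [1,2] "under" : S
    [2,6] N\S   <
      [2,4] NP\S   >
        [2,3] "quickly" : (NP\S)/(S/NP)
        [3,4] "city" : S/NP
      [4,6] (N\S)\(NP\S)   <
        [4,5] "often" : N
        [5,6] "heard" : ((N\S)\(NP\S))\N

N\S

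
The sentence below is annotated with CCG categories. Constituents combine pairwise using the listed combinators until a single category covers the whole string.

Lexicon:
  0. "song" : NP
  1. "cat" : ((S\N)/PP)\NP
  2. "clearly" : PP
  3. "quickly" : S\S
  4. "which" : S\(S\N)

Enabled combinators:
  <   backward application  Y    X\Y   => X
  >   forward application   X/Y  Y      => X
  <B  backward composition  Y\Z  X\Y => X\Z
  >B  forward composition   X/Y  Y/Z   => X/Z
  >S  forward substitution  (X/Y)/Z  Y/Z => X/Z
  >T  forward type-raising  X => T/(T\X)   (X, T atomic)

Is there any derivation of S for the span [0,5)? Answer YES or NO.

[0,5] S   <
  [0,4] S\N   <B
    [0,3] S\N   >
      [0,2] (S\N)/PP   <
        [0,1] "song" : NP
        [1,2] "cat" : ((S\N)/PP)\NP
      [2,3] "clearly" : PP
    [3,4] "quickly" : S\S
  [4,5] "which" : S\(S\N)

YES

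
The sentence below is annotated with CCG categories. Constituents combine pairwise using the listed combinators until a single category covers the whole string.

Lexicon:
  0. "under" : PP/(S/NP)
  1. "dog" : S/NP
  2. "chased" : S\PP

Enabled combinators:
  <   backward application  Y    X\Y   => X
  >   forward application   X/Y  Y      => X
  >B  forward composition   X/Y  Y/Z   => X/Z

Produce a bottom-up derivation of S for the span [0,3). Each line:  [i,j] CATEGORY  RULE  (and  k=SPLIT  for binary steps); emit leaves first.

[0,3] S   <
  [0,2] PP   >
    [0,1] "under" : PP/(S/NP)
    [1,2] "dog" : S/NP
  [2,3] "chased" : S\PP

[0,1] PP/(S/NP)  lex  "under"
[1,2] S/NP  lex  "dog"
[0,2] PP  >  k=1
[2,3] S\PP  lex  "chased"
[0,3] S  <  k=2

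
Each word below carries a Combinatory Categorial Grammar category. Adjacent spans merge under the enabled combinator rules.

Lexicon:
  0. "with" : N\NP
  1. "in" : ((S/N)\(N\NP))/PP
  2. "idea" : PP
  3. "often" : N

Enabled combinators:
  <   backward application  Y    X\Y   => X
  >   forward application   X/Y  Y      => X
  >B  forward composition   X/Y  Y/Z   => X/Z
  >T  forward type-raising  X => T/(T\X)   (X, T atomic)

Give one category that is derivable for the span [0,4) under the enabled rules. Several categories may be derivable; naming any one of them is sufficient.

[0,4] S   >
  [0,3] S/N   <
    [0,1] "with" : N\NP
    [1,3] (S/N)\(N\NP)   >
      [1,2] "in" : ((S/N)\(N\NP))/PP
      [2,3] "idea" : PP
  [3,4] "often" : N

S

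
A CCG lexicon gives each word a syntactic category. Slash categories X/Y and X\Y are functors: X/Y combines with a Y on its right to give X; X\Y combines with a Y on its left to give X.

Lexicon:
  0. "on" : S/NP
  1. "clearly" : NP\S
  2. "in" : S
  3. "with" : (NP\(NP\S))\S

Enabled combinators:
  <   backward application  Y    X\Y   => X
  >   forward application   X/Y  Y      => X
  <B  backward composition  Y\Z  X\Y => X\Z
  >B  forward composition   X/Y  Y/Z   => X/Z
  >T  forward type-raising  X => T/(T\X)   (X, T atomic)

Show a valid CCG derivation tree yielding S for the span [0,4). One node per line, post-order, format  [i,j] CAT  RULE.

[0,1] S/NP  lex  "on"
[1,2] NP\S  lex  "clearly"
[2,3] S  lex  "in"
[3,4] (NP\(NP\S))\S  lex  "with"
[2,4] NP\(NP\S)  <  k=3
[1,4] NP  <  k=2
[0,4] S  >  k=1

[0,4] S   >
  [0,1] "on" : S/NP
  [1,4] NP   <
    [1,2] "clearly" : NP\S
    [2,4] NP\(NP\S)   <
      [2,3] "in" : S
      [3,4] "with" : (NP\(NP\S))\S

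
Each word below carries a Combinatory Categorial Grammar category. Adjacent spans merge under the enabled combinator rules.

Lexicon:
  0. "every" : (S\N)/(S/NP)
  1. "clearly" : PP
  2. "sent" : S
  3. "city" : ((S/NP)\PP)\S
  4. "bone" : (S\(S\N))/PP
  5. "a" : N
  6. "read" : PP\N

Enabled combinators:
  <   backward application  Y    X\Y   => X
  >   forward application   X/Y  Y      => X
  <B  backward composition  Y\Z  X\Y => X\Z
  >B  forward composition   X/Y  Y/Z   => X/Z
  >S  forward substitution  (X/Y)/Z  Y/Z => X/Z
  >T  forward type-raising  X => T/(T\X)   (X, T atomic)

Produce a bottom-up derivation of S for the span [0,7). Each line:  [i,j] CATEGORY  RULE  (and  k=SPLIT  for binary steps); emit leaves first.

[0,1] (S\N)/(S/NP)  lex  "every"
[1,2] PP  lex  "clearly"
[2,3] S  lex  "sent"
[3,4] ((S/NP)\PP)\S  lex  "city"
[2,4] (S/NP)\PP  <  k=3
[1,4] S/NP  <  k=2
[0,4] S\N  >  k=1
[4,5] (S\(S\N))/PP  lex  "bone"
[5,6] N  lex  "a"
[6,7] PP\N  lex  "read"
[5,7] PP  <  k=6
[4,7] S\(S\N)  >  k=5
[0,7] S  <  k=4

[0,7] S   <
  [0,4] S\N   >
    [0,1] "every" : (S\N)/(S/NP)
    [1,4] S/NP   <
      [1,2] "clearly" : PP
      [2,4] (S/NP)\PP   <
        [2,3] "sent" : S
        [3,4] "city" : ((S/NP)\PP)\S
  [4,7] S\(S\N)   >
    [4,5] "bone" : (S\(S\N))/PP
    [5,7] PP   <
      [5,6] "a" : N
      [6,7] "read" : PP\N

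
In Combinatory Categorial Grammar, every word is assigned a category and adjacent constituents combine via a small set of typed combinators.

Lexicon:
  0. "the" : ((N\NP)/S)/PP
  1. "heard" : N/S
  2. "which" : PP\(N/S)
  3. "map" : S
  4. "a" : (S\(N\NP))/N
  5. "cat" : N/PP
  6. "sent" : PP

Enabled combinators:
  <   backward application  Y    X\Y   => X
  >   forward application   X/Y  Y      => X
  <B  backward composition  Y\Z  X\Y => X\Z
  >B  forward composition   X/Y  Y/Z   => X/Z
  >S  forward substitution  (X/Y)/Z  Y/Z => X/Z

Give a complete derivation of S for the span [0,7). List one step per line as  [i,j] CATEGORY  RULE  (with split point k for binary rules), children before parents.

[0,1] ((N\NP)/S)/PP  lex  "the"
[1,2] N/S  lex  "heard"
[2,3] PP\(N/S)  lex  "which"
[1,3] PP  <  k=2
[0,3] (N\NP)/S  >  k=1
[3,4] S  lex  "map"
[0,4] N\NP  >  k=3
[4,5] (S\(N\NP))/N  lex  "a"
[5,6] N/PP  lex  "cat"
[6,7] PP  lex  "sent"
[5,7] N  >  k=6
[4,7] S\(N\NP)  >  k=5
[0,7] S  <  k=4

[0,7] S   <
  [0,4] N\NP   >
    [0,3] (N\NP)/S   >
      [0,1] "the" : ((N\NP)/S)/PP
      [1,3] PP   <
        [1,2] "heard" : N/S
        [2,3] "which" : PP\(N/S)
    [3,4] "map" : S
  [4,7] S\(N\NP)   >
    [4,5] "a" : (S\(N\NP))/N
    [5,7] N   >
      [5,6] "cat" : N/PP
      [6,7] "sent" : PP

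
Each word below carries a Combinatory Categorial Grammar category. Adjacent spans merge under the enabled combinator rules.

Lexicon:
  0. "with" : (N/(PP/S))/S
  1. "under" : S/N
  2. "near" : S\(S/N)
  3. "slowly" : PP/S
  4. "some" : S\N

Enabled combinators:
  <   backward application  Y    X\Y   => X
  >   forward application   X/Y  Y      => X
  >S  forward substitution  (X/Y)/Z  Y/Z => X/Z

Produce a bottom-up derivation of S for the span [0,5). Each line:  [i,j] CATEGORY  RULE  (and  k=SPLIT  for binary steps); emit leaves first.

[0,1] (N/(PP/S))/S  lex  "with"
[1,2] S/N  lex  "under"
[2,3] S\(S/N)  lex  "near"
[1,3] S  <  k=2
[0,3] N/(PP/S)  >  k=1
[3,4] PP/S  lex  "slowly"
[0,4] N  >  k=3
[4,5] S\N  lex  "some"
[0,5] S  <  k=4

[0,5] S   <
  [0,4] N   >
    [0,3] N/(PP/S)   >
      [0,1] "with" : (N/(PP/S))/S
      [1,3] S   <
        [1,2] "under" : S/N
        [2,3] "near" : S\(S/N)
    [3,4] "slowly" : PP/S
  [4,5] "some" : S\N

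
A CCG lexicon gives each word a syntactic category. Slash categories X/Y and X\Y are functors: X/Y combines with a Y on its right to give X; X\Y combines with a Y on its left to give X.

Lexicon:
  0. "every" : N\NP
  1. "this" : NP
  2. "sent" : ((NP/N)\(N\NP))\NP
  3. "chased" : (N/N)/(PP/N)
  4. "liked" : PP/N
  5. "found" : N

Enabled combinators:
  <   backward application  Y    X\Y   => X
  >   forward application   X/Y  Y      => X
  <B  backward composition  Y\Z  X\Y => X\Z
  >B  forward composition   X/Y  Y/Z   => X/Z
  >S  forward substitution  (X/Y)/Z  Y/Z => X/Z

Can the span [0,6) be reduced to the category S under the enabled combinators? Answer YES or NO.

NO

N\NP NP ((NP/N)\(N\NP))\NP (N/N)/(PP/N) PP/N N
CKY chart[0,6] = {NP}; S ∉ chart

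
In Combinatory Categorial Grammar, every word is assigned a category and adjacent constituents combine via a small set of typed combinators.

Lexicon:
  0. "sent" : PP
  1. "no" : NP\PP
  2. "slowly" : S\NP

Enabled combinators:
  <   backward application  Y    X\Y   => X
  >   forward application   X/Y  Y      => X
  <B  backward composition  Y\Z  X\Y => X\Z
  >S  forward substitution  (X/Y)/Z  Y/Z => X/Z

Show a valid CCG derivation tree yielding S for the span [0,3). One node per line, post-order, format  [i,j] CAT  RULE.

[0,3] S   <
  [0,2] NP   <
    [0,1] "sent" : PP
    [1,2] "no" : NP\PP
  [2,3] "slowly" : S\NP

[0,1] PP  lex  "sent"
[1,2] NP\PP  lex  "no"
[0,2] NP  <  k=1
[2,3] S\NP  lex  "slowly"
[0,3] S  <  k=2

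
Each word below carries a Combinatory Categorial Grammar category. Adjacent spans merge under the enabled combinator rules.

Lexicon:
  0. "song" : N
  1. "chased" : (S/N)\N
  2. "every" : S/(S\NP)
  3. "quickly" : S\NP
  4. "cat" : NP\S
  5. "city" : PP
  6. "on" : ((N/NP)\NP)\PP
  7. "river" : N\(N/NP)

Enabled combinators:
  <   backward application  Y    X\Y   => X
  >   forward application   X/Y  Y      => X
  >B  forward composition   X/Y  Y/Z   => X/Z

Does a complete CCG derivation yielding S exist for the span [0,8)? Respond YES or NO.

[0,8] S   >
  [0,2] S/N   <
    [0,1] "song" : N
    [1,2] "chased" : (S/N)\N
  [2,8] N   <
    [2,7] N/NP   <
      [2,5] NP   <
        [2,4] S   >
          [2,3] "every" : S/(S\NP)
          [3,4] "quickly" : S\NP
        [4,5] "cat" : NP\S
      [5,7] (N/NP)\NP   <
        [5,6] "city" : PP
        [6,7] "on" : ((N/NP)\NP)\PP
    [7,8] "river" : N\(N/NP)

YES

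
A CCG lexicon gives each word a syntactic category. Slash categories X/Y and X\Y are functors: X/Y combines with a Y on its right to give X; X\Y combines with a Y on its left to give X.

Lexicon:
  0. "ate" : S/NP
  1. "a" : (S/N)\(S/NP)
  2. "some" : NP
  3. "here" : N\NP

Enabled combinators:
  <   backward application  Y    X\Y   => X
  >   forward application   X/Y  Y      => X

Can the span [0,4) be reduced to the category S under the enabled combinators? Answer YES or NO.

YES

[0,4] S   >
  [0,2] S/N   <
    [0,1] "ate" : S/NP
    [1,2] "a" : (S/N)\(S/NP)
  [2,4] N   <
    [2,3] "some" : NP
    [3,4] "here" : N\NP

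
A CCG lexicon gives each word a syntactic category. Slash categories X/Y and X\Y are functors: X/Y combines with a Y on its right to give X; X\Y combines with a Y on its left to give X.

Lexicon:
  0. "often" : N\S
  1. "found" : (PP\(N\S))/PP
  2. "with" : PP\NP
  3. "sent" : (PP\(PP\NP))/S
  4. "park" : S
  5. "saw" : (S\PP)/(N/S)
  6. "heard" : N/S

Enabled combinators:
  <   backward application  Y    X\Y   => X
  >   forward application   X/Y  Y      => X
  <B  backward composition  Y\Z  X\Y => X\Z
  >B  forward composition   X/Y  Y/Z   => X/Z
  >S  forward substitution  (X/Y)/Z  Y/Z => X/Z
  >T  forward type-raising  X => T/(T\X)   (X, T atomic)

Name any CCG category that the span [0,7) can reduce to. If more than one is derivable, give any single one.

S

[0,7] S   <
  [0,5] PP   <
    [0,1] "often" : N\S
    [1,5] PP\(N\S)   >
      [1,2] "found" : (PP\(N\S))/PP
      [2,5] PP   <
        [2,3] "with" : PP\NP
        [3,5] PP\(PP\NP)   >
          [3,4] "sent" : (PP\(PP\NP))/S
          [4,5] "park" : S
  [5,7] S\PP   >
    [5,6] "saw" : (S\PP)/(N/S)
    [6,7] "heard" : N/S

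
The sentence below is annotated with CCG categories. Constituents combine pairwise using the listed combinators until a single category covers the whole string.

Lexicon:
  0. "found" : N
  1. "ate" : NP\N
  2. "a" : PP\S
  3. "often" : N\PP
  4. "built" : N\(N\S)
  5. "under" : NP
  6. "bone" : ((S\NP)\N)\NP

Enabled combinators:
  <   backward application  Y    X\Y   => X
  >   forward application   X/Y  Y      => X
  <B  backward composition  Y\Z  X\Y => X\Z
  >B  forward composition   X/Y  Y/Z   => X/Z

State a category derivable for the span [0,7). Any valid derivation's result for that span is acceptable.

[0,7] S   <
  [0,2] NP   <
    [0,1] "found" : N
    [1,2] "ate" : NP\N
  [2,7] S\NP   <
    [2,5] N   <
      [2,4] N\S   <B
        [2,3] "a" : PP\S
        [3,4] "often" : N\PP
      [4,5] "built" : N\(N\S)
    [5,7] (S\NP)\N   <
      [5,6] "under" : NP
      [6,7] "bone" : ((S\NP)\N)\NP

S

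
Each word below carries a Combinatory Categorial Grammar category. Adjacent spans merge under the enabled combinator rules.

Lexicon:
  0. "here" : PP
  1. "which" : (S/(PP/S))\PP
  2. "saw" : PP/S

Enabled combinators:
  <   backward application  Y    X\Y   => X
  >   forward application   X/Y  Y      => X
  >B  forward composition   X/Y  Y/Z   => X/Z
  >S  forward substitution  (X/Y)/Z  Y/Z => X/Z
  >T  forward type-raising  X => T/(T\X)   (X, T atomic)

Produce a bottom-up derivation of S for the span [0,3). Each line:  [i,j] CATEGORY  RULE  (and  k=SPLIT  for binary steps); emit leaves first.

[0,3] S   >
  [0,2] S/(PP/S)   <
    [0,1] "here" : PP
    [1,2] "which" : (S/(PP/S))\PP
  [2,3] "saw" : PP/S

[0,1] PP  lex  "here"
[1,2] (S/(PP/S))\PP  lex  "which"
[0,2] S/(PP/S)  <  k=1
[2,3] PP/S  lex  "saw"
[0,3] S  >  k=2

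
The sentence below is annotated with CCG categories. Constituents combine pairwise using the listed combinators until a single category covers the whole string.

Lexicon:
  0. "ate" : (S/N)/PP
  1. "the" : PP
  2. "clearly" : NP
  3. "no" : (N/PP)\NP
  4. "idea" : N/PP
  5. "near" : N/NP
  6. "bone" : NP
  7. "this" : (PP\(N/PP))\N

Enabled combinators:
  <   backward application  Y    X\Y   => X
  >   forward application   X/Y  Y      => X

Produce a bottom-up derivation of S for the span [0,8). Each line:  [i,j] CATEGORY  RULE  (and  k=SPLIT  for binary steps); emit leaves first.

[0,1] (S/N)/PP  lex  "ate"
[1,2] PP  lex  "the"
[0,2] S/N  >  k=1
[2,3] NP  lex  "clearly"
[3,4] (N/PP)\NP  lex  "no"
[2,4] N/PP  <  k=3
[4,5] N/PP  lex  "idea"
[5,6] N/NP  lex  "near"
[6,7] NP  lex  "bone"
[5,7] N  >  k=6
[7,8] (PP\(N/PP))\N  lex  "this"
[5,8] PP\(N/PP)  <  k=7
[4,8] PP  <  k=5
[2,8] N  >  k=4
[0,8] S  >  k=2

[0,8] S   >
  [0,2] S/N   >
    [0,1] "ate" : (S/N)/PP
    [1,2] "the" : PP
  [2,8] N   >
    [2,4] N/PP   <
      [2,3] "clearly" : NP
      [3,4] "no" : (N/PP)\NP
    [4,8] PP   <
      [4,5] "idea" : N/PP
      [5,8] PP\(N/PP)   <
        [5,7] N   >
          [5,6] "near" : N/NP
          [6,7] "bone" : NP
        [7,8] "this" : (PP\(N/PP))\N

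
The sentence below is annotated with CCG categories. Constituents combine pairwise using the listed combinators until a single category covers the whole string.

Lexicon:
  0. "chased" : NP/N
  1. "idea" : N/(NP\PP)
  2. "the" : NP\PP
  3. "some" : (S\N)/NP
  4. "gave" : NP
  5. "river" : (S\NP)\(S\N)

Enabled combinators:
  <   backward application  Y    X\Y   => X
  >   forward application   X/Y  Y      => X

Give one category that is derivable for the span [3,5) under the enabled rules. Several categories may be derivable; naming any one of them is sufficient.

[0,6] S   <
  [0,3] NP   >
    [0,1] "chased" : NP/N
    [1,3] N   >
      [1,2] "idea" : N/(NP\PP)
      [2,3] "the" : NP\PP
  [3,6] S\NP   <
    [3,5] S\N   >
      [3,4] "some" : (S\N)/NP
      [4,5] "gave" : NP
    [5,6] "river" : (S\NP)\(S\N)

S\N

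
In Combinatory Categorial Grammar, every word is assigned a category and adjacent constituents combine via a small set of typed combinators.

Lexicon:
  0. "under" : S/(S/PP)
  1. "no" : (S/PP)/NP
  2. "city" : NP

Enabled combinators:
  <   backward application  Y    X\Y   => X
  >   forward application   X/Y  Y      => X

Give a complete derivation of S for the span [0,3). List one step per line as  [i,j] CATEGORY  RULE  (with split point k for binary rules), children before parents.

[0,1] S/(S/PP)  lex  "under"
[1,2] (S/PP)/NP  lex  "no"
[2,3] NP  lex  "city"
[1,3] S/PP  >  k=2
[0,3] S  >  k=1

[0,3] S   >
  [0,1] "under" : S/(S/PP)
  [1,3] S/PP   >
    [1,2] "no" : (S/PP)/NP
    [2,3] "city" : NP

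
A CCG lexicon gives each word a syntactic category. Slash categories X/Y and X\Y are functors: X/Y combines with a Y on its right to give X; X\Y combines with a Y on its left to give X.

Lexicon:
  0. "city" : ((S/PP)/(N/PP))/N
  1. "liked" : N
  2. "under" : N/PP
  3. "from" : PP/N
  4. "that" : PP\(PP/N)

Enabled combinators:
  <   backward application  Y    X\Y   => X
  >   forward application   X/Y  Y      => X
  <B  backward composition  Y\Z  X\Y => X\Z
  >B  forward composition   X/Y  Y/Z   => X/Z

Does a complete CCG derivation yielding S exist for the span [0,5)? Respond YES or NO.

YES

[0,5] S   >
  [0,3] S/PP   >
    [0,2] (S/PP)/(N/PP)   >
      [0,1] "city" : ((S/PP)/(N/PP))/N
      [1,2] "liked" : N
    [2,3] "under" : N/PP
  [3,5] PP   <
    [3,4] "from" : PP/N
    [4,5] "that" : PP\(PP/N)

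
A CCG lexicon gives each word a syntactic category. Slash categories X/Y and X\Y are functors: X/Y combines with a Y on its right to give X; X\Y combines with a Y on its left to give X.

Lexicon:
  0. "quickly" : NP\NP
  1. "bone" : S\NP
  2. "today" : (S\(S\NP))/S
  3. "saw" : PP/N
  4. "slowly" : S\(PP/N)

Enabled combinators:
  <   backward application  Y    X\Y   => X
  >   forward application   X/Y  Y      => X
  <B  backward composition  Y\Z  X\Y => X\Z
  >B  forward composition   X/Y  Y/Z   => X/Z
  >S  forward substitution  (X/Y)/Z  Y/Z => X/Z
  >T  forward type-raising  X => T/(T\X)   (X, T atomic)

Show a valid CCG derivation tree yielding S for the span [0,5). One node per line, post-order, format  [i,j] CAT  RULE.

[0,5] S   <
  [0,2] S\NP   <B
    [0,1] "quickly" : NP\NP
    [1,2] "bone" : S\NP
  [2,5] S\(S\NP)   >
    [2,3] "today" : (S\(S\NP))/S
    [3,5] S   <
      [3,4] "saw" : PP/N
      [4,5] "slowly" : S\(PP/N)

[0,1] NP\NP  lex  "quickly"
[1,2] S\NP  lex  "bone"
[0,2] S\NP  <B  k=1
[2,3] (S\(S\NP))/S  lex  "today"
[3,4] PP/N  lex  "saw"
[4,5] S\(PP/N)  lex  "slowly"
[3,5] S  <  k=4
[2,5] S\(S\NP)  >  k=3
[0,5] S  <  k=2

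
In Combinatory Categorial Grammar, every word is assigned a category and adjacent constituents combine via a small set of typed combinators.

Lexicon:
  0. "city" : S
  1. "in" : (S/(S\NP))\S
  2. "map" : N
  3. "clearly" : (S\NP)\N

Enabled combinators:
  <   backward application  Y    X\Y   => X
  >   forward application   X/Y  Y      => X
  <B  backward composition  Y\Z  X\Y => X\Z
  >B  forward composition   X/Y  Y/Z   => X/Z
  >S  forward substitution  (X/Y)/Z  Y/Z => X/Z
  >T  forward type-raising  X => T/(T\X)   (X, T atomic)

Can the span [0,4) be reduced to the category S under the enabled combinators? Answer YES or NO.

[0,4] S   >
  [0,2] S/(S\NP)   <
    [0,1] "city" : S
    [1,2] "in" : (S/(S\NP))\S
  [2,4] S\NP   <
    [2,3] "map" : N
    [3,4] "clearly" : (S\NP)\N

YES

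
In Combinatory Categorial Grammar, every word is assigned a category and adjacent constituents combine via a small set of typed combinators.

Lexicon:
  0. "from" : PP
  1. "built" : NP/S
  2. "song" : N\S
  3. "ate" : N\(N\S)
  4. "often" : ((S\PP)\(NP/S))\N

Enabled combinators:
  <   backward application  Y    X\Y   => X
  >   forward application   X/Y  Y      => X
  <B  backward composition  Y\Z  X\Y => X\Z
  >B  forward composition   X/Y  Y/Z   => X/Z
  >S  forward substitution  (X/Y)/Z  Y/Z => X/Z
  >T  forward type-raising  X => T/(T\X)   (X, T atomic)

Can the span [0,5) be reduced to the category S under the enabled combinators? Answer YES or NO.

[0,5] S   <
  [0,1] "from" : PP
  [1,5] S\PP   <
    [1,2] "built" : NP/S
    [2,5] (S\PP)\(NP/S)   <
      [2,4] N   <
        [2,3] "song" : N\S
        [3,4] "ate" : N\(N\S)
      [4,5] "often" : ((S\PP)\(NP/S))\N

YES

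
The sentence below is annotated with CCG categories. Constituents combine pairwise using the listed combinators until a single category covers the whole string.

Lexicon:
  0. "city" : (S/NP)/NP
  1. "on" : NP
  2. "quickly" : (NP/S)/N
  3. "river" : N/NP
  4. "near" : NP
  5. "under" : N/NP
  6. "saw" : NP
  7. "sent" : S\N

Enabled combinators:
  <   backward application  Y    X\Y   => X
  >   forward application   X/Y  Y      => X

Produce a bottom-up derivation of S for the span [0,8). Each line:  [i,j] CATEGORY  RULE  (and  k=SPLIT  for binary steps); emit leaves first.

[0,8] S   >
  [0,2] S/NP   >
    [0,1] "city" : (S/NP)/NP
    [1,2] "on" : NP
  [2,8] NP   >
    [2,5] NP/S   >
      [2,3] "quickly" : (NP/S)/N
      [3,5] N   >
        [3,4] "river" : N/NP
        [4,5] "near" : NP
    [5,8] S   <
      [5,7] N   >
        [5,6] "under" : N/NP
        [6,7] "saw" : NP
      [7,8] "sent" : S\N

[0,1] (S/NP)/NP  lex  "city"
[1,2] NP  lex  "on"
[0,2] S/NP  >  k=1
[2,3] (NP/S)/N  lex  "quickly"
[3,4] N/NP  lex  "river"
[4,5] NP  lex  "near"
[3,5] N  >  k=4
[2,5] NP/S  >  k=3
[5,6] N/NP  lex  "under"
[6,7] NP  lex  "saw"
[5,7] N  >  k=6
[7,8] S\N  lex  "sent"
[5,8] S  <  k=7
[2,8] NP  >  k=5
[0,8] S  >  k=2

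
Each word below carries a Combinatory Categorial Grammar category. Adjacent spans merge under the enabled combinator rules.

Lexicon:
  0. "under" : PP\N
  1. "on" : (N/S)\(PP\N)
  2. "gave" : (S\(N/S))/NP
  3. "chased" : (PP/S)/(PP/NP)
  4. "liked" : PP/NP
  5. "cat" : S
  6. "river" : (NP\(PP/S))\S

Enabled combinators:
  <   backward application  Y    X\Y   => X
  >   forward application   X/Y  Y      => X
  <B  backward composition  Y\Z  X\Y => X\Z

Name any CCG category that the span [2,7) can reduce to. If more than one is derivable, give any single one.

[0,7] S   <
  [0,2] N/S   <
    [0,1] "under" : PP\N
    [1,2] "on" : (N/S)\(PP\N)
  [2,7] S\(N/S)   >
    [2,3] "gave" : (S\(N/S))/NP
    [3,7] NP   <
      [3,5] PP/S   >
        [3,4] "chased" : (PP/S)/(PP/NP)
        [4,5] "liked" : PP/NP
      [5,7] NP\(PP/S)   <
        [5,6] "cat" : S
        [6,7] "river" : (NP\(PP/S))\S

S\(N/S)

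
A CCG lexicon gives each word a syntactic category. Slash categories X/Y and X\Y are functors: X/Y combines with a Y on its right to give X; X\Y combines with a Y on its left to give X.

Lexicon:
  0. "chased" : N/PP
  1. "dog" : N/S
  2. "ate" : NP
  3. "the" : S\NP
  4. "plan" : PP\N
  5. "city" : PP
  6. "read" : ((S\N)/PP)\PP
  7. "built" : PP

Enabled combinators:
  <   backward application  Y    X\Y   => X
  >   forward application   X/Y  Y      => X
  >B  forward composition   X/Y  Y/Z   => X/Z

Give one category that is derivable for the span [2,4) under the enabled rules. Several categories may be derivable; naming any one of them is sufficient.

S

[0,8] S   <
  [0,5] N   >
    [0,1] "chased" : N/PP
    [1,5] PP   <
      [1,4] N   >
        [1,2] "dog" : N/S
        [2,4] S   <
          [2,3] "ate" : NP
          [3,4] "the" : S\NP
      [4,5] "plan" : PP\N
  [5,8] S\N   >
    [5,7] (S\N)/PP   <
      [5,6] "city" : PP
      [6,7] "read" : ((S\N)/PP)\PP
    [7,8] "built" : PP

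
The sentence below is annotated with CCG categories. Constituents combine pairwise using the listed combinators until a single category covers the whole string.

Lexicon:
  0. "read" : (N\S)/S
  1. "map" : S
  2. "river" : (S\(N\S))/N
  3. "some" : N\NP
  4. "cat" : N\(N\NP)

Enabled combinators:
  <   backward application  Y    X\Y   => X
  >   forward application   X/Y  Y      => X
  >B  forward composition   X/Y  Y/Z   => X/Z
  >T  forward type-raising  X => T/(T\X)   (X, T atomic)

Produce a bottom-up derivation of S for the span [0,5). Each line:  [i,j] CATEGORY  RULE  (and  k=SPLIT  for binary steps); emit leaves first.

[0,1] (N\S)/S  lex  "read"
[1,2] S  lex  "map"
[0,2] N\S  >  k=1
[2,3] (S\(N\S))/N  lex  "river"
[3,4] N\NP  lex  "some"
[4,5] N\(N\NP)  lex  "cat"
[3,5] N  <  k=4
[2,5] S\(N\S)  >  k=3
[0,5] S  <  k=2

[0,5] S   <
  [0,2] N\S   >
    [0,1] "read" : (N\S)/S
    [1,2] "map" : S
  [2,5] S\(N\S)   >
    [2,3] "river" : (S\(N\S))/N
    [3,5] N   <
      [3,4] "some" : N\NP
      [4,5] "cat" : N\(N\NP)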